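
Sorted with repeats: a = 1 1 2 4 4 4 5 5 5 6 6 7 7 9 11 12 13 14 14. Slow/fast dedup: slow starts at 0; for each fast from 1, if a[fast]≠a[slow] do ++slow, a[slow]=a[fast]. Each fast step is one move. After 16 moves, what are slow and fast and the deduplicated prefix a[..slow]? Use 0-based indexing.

(s=0,f=1) a[fast]=1=a[slow] dup → fast++
(s=0,f=2) a[fast]=2≠a[slow]=1 write a[1]=2 → slow++,fast++
(s=1,f=3) a[fast]=4≠a[slow]=2 write a[2]=4 → slow++,fast++
(s=2,f=4) a[fast]=4=a[slow] dup → fast++
(s=2,f=5) a[fast]=4=a[slow] dup → fast++
(s=2,f=6) a[fast]=5≠a[slow]=4 write a[3]=5 → slow++,fast++
(s=3,f=7) a[fast]=5=a[slow] dup → fast++
(s=3,f=8) a[fast]=5=a[slow] dup → fast++
(s=3,f=9) a[fast]=6≠a[slow]=5 write a[4]=6 → slow++,fast++
(s=4,f=10) a[fast]=6=a[slow] dup → fast++
(s=4,f=11) a[fast]=7≠a[slow]=6 write a[5]=7 → slow++,fast++
(s=5,f=12) a[fast]=7=a[slow] dup → fast++
(s=5,f=13) a[fast]=9≠a[slow]=7 write a[6]=9 → slow++,fast++
(s=6,f=14) a[fast]=11≠a[slow]=9 write a[7]=11 → slow++,fast++
(s=7,f=15) a[fast]=12≠a[slow]=11 write a[8]=12 → slow++,fast++
(s=8,f=16) a[fast]=13≠a[slow]=12 write a[9]=13 → slow++,fast++

slow=9, fast=17, prefix=[1, 2, 4, 5, 6, 7, 9, 11, 12, 13]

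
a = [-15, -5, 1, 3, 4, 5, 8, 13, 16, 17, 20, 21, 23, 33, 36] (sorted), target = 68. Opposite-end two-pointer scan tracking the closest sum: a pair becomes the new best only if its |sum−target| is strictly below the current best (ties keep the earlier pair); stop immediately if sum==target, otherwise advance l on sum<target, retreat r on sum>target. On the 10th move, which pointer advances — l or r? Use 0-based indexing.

[0,14] -15+36=21 d=47 * → l++
[1,14] -5+36=31 d=37 * → l++
[2,14] 1+36=37 d=31 * → l++
[3,14] 3+36=39 d=29 * → l++
[4,14] 4+36=40 d=28 * → l++
[5,14] 5+36=41 d=27 * → l++
[6,14] 8+36=44 d=24 * → l++
[7,14] 13+36=49 d=19 * → l++
[8,14] 16+36=52 d=16 * → l++
[9,14] 17+36=53 d=15 * → l++

l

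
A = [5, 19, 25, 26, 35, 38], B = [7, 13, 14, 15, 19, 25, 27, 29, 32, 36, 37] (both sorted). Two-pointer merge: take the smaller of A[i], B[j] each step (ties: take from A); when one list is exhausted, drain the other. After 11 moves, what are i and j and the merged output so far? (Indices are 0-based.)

[i=0,j=0] A[i]=5<=B[j]=7 take 5 → i++
[i=1,j=0] A[i]=19>B[j]=7 take 7 → j++
[i=1,j=1] A[i]=19>B[j]=13 take 13 → j++
[i=1,j=2] A[i]=19>B[j]=14 take 14 → j++
[i=1,j=3] A[i]=19>B[j]=15 take 15 → j++
[i=1,j=4] A[i]=19<=B[j]=19 take 19 → i++
[i=2,j=4] A[i]=25>B[j]=19 take 19 → j++
[i=2,j=5] A[i]=25<=B[j]=25 take 25 → i++
[i=3,j=5] A[i]=26>B[j]=25 take 25 → j++
[i=3,j=6] A[i]=26<=B[j]=27 take 26 → i++
[i=4,j=6] A[i]=35>B[j]=27 take 27 → j++

i=4, j=7, merged so far=[5, 7, 13, 14, 15, 19, 19, 25, 25, 26, 27]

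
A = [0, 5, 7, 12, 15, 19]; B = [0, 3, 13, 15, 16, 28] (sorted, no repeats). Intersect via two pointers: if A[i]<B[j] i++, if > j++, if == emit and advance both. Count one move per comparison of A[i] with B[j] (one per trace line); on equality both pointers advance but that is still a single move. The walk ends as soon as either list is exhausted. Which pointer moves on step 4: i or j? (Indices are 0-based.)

[i=0,j=0] 0==0 emit → i++,j++
[i=1,j=1] 5>3 → j++
[i=1,j=2] 5<13 → i++
[i=2,j=2] 7<13 → i++

i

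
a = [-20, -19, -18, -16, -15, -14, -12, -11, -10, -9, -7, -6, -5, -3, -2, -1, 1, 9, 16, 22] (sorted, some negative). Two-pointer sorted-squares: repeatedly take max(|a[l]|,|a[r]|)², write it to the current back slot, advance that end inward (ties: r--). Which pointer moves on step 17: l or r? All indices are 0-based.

l=0 r=19: |-20|<=|22| out[19]=484, r--
l=0 r=18: |-20|>|16| out[18]=400, l++
l=1 r=18: |-19|>|16| out[17]=361, l++
l=2 r=18: |-18|>|16| out[16]=324, l++
l=3 r=18: |-16|<=|16| out[15]=256, r--
l=3 r=17: |-16|>|9| out[14]=256, l++
l=4 r=17: |-15|>|9| out[13]=225, l++
l=5 r=17: |-14|>|9| out[12]=196, l++
l=6 r=17: |-12|>|9| out[11]=144, l++
l=7 r=17: |-11|>|9| out[10]=121, l++
l=8 r=17: |-10|>|9| out[9]=100, l++
l=9 r=17: |-9|<=|9| out[8]=81, r--
l=9 r=16: |-9|>|1| out[7]=81, l++
l=10 r=16: |-7|>|1| out[6]=49, l++
l=11 r=16: |-6|>|1| out[5]=36, l++
l=12 r=16: |-5|>|1| out[4]=25, l++
l=13 r=16: |-3|>|1| out[3]=9, l++

l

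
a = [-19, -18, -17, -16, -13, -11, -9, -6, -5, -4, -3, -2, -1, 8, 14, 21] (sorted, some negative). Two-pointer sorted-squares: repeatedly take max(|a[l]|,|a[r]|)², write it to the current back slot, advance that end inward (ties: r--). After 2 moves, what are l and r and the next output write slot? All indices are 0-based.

l=1, r=14, next write slot=13

[0,15] |-19|<=|21| out[15]=441 → r--
[0,14] |-19|>|14| out[14]=361 → l++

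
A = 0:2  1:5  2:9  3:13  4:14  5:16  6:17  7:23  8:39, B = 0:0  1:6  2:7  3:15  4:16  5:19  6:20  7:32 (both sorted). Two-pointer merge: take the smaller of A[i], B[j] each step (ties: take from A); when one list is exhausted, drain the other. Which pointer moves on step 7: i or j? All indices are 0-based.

i

i=0 j=0: A[i]=2>B[j]=0 take 0, j++
i=0 j=1: A[i]=2<=B[j]=6 take 2, i++
i=1 j=1: A[i]=5<=B[j]=6 take 5, i++
i=2 j=1: A[i]=9>B[j]=6 take 6, j++
i=2 j=2: A[i]=9>B[j]=7 take 7, j++
i=2 j=3: A[i]=9<=B[j]=15 take 9, i++
i=3 j=3: A[i]=13<=B[j]=15 take 13, i++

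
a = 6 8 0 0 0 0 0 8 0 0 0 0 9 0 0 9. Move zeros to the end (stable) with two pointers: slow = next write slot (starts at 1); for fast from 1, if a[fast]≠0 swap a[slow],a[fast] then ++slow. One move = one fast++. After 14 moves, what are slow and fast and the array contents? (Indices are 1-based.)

slow=5, fast=15, a=[6, 8, 8, 9, 0, 0, 0, 0, 0, 0, 0, 0, 0, 0, 0, 9]

slow=1 fast=1: a[fast]=6≠0 swap→a[1]=6, slow++,fast++
slow=2 fast=2: a[fast]=8≠0 swap→a[2]=8, slow++,fast++
slow=3 fast=3: a[fast]=0, fast++
slow=3 fast=4: a[fast]=0, fast++
slow=3 fast=5: a[fast]=0, fast++
slow=3 fast=6: a[fast]=0, fast++
slow=3 fast=7: a[fast]=0, fast++
slow=3 fast=8: a[fast]=8≠0 swap→a[3]=8, slow++,fast++
slow=4 fast=9: a[fast]=0, fast++
slow=4 fast=10: a[fast]=0, fast++
slow=4 fast=11: a[fast]=0, fast++
slow=4 fast=12: a[fast]=0, fast++
slow=4 fast=13: a[fast]=9≠0 swap→a[4]=9, slow++,fast++
slow=5 fast=14: a[fast]=0, fast++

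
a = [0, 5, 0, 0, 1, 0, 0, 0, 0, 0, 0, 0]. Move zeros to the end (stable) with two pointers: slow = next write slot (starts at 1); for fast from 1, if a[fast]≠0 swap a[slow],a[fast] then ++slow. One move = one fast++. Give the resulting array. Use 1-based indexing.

[5, 1, 0, 0, 0, 0, 0, 0, 0, 0, 0, 0]

(s=1,f=1) a[fast]=0 → fast++
(s=1,f=2) a[fast]=5≠0 swap→a[1]=5 → slow++,fast++
(s=2,f=3) a[fast]=0 → fast++
(s=2,f=4) a[fast]=0 → fast++
(s=2,f=5) a[fast]=1≠0 swap→a[2]=1 → slow++,fast++
(s=3,f=6) a[fast]=0 → fast++
(s=3,f=7) a[fast]=0 → fast++
(s=3,f=8) a[fast]=0 → fast++
(s=3,f=9) a[fast]=0 → fast++
(s=3,f=10) a[fast]=0 → fast++
(s=3,f=11) a[fast]=0 → fast++
(s=3,f=12) a[fast]=0 → fast++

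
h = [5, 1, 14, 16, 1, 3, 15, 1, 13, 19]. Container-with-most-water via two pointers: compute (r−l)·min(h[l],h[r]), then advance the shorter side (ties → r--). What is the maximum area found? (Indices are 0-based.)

l=0 r=9: min(5,19)*9=45 best=45 *, l++
l=1 r=9: min(1,19)*8=8 best=45, l++
l=2 r=9: min(14,19)*7=98 best=98 *, l++
l=3 r=9: min(16,19)*6=96 best=98, l++
l=4 r=9: min(1,19)*5=5 best=98, l++
l=5 r=9: min(3,19)*4=12 best=98, l++
l=6 r=9: min(15,19)*3=45 best=98, l++
l=7 r=9: min(1,19)*2=2 best=98, l++
l=8 r=9: min(13,19)*1=13 best=98, l++

max area = 98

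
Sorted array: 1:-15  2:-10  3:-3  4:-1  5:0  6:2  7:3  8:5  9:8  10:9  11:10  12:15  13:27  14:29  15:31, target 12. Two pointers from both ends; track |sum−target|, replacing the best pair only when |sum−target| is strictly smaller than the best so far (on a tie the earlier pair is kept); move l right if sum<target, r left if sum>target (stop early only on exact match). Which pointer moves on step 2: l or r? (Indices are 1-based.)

[1,15] -15+31=16 d=4 * → r--
[1,14] -15+29=14 d=2 * → r--

r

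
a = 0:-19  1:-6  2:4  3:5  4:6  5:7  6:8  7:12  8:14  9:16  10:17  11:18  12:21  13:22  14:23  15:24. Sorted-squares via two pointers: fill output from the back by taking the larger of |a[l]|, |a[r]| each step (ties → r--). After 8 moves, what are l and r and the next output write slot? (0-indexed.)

l=1, r=8, next write slot=7

[0,15] |-19|<=|24| out[15]=576 → r--
[0,14] |-19|<=|23| out[14]=529 → r--
[0,13] |-19|<=|22| out[13]=484 → r--
[0,12] |-19|<=|21| out[12]=441 → r--
[0,11] |-19|>|18| out[11]=361 → l++
[1,11] |-6|<=|18| out[10]=324 → r--
[1,10] |-6|<=|17| out[9]=289 → r--
[1,9] |-6|<=|16| out[8]=256 → r--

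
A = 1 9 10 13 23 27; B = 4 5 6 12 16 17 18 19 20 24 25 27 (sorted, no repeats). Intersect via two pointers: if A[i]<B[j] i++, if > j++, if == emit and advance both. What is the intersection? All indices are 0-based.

[i=0,j=0] 1<4 → i++
[i=1,j=0] 9>4 → j++
[i=1,j=1] 9>5 → j++
[i=1,j=2] 9>6 → j++
[i=1,j=3] 9<12 → i++
[i=2,j=3] 10<12 → i++
[i=3,j=3] 13>12 → j++
[i=3,j=4] 13<16 → i++
[i=4,j=4] 23>16 → j++
[i=4,j=5] 23>17 → j++
[i=4,j=6] 23>18 → j++
[i=4,j=7] 23>19 → j++
[i=4,j=8] 23>20 → j++
[i=4,j=9] 23<24 → i++
[i=5,j=9] 27>24 → j++
[i=5,j=10] 27>25 → j++
[i=5,j=11] 27==27 emit → i++,j++

intersection = [27]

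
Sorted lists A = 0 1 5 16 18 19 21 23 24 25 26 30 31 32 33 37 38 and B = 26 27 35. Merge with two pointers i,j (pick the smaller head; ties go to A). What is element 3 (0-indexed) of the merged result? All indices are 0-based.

merged[3] = 16

[i=0,j=0] A[i]=0<=B[j]=26 take 0 → i++
[i=1,j=0] A[i]=1<=B[j]=26 take 1 → i++
[i=2,j=0] A[i]=5<=B[j]=26 take 5 → i++
[i=3,j=0] A[i]=16<=B[j]=26 take 16 → i++
[i=4,j=0] A[i]=18<=B[j]=26 take 18 → i++
[i=5,j=0] A[i]=19<=B[j]=26 take 19 → i++
[i=6,j=0] A[i]=21<=B[j]=26 take 21 → i++
[i=7,j=0] A[i]=23<=B[j]=26 take 23 → i++
[i=8,j=0] A[i]=24<=B[j]=26 take 24 → i++
[i=9,j=0] A[i]=25<=B[j]=26 take 25 → i++
[i=10,j=0] A[i]=26<=B[j]=26 take 26 → i++
[i=11,j=0] A[i]=30>B[j]=26 take 26 → j++
[i=11,j=1] A[i]=30>B[j]=27 take 27 → j++
[i=11,j=2] A[i]=30<=B[j]=35 take 30 → i++
[i=12,j=2] A[i]=31<=B[j]=35 take 31 → i++
[i=13,j=2] A[i]=32<=B[j]=35 take 32 → i++
[i=14,j=2] A[i]=33<=B[j]=35 take 33 → i++
[i=15,j=2] A[i]=37>B[j]=35 take 35 → j++
[i=15,j=3] B done, take A[i]=37 → i++
[i=16,j=3] B done, take A[i]=38 → i++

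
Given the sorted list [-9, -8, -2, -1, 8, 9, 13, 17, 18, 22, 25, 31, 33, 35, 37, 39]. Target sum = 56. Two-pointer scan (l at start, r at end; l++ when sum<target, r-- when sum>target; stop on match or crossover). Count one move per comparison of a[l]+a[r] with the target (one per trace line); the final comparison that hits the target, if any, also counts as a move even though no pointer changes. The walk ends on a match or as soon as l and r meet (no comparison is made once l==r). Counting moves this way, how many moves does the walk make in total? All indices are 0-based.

8 moves

[0,15] -9+39=30 <56 → l++
[1,15] -8+39=31 <56 → l++
[2,15] -2+39=37 <56 → l++
[3,15] -1+39=38 <56 → l++
[4,15] 8+39=47 <56 → l++
[5,15] 9+39=48 <56 → l++
[6,15] 13+39=52 <56 → l++
[7,15] 17+39=56 → found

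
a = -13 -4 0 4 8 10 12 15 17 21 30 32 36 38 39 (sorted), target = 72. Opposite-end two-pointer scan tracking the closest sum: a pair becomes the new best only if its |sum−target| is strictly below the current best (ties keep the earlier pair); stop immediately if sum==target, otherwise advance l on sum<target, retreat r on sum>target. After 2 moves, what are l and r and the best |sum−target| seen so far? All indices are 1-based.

l=3, r=15, best |Δ|=37

[1,15] -13+39=26 d=46 * → l++
[2,15] -4+39=35 d=37 * → l++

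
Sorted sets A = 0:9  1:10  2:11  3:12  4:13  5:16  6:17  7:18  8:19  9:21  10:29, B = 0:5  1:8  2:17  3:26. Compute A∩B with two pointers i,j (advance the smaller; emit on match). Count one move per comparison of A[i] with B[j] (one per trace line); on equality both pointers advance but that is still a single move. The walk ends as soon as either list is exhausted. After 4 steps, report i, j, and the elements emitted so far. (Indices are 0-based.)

[i=0,j=0] 9>5 → j++
[i=0,j=1] 9>8 → j++
[i=0,j=2] 9<17 → i++
[i=1,j=2] 10<17 → i++

i=2, j=2, emitted=[]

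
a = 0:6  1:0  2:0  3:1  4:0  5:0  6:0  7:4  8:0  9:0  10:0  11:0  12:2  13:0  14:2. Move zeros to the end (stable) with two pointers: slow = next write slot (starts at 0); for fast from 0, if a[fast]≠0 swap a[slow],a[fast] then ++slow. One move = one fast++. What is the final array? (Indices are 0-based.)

[6, 1, 4, 2, 2, 0, 0, 0, 0, 0, 0, 0, 0, 0, 0]

(s=0,f=0) a[fast]=6≠0 swap→a[0]=6 → slow++,fast++
(s=1,f=1) a[fast]=0 → fast++
(s=1,f=2) a[fast]=0 → fast++
(s=1,f=3) a[fast]=1≠0 swap→a[1]=1 → slow++,fast++
(s=2,f=4) a[fast]=0 → fast++
(s=2,f=5) a[fast]=0 → fast++
(s=2,f=6) a[fast]=0 → fast++
(s=2,f=7) a[fast]=4≠0 swap→a[2]=4 → slow++,fast++
(s=3,f=8) a[fast]=0 → fast++
(s=3,f=9) a[fast]=0 → fast++
(s=3,f=10) a[fast]=0 → fast++
(s=3,f=11) a[fast]=0 → fast++
(s=3,f=12) a[fast]=2≠0 swap→a[3]=2 → slow++,fast++
(s=4,f=13) a[fast]=0 → fast++
(s=4,f=14) a[fast]=2≠0 swap→a[4]=2 → slow++,fast++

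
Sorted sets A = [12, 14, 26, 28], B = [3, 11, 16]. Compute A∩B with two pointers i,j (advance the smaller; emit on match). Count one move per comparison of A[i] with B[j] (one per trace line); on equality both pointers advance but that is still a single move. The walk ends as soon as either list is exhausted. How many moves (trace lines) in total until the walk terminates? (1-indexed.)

5 moves

i=1 j=1: 12>3, j++
i=1 j=2: 12>11, j++
i=1 j=3: 12<16, i++
i=2 j=3: 14<16, i++
i=3 j=3: 26>16, j++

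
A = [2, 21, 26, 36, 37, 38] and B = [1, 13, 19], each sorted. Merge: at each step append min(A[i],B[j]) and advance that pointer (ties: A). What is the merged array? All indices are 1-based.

[1, 2, 13, 19, 21, 26, 36, 37, 38]

[i=1,j=1] A[i]=2>B[j]=1 take 1 → j++
[i=1,j=2] A[i]=2<=B[j]=13 take 2 → i++
[i=2,j=2] A[i]=21>B[j]=13 take 13 → j++
[i=2,j=3] A[i]=21>B[j]=19 take 19 → j++
[i=2,j=4] B done, take A[i]=21 → i++
[i=3,j=4] B done, take A[i]=26 → i++
[i=4,j=4] B done, take A[i]=36 → i++
[i=5,j=4] B done, take A[i]=37 → i++
[i=6,j=4] B done, take A[i]=38 → i++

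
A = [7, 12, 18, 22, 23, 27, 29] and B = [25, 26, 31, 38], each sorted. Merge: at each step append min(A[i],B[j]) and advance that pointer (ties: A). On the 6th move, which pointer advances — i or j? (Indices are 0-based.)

i=0 j=0: A[i]=7<=B[j]=25 take 7, i++
i=1 j=0: A[i]=12<=B[j]=25 take 12, i++
i=2 j=0: A[i]=18<=B[j]=25 take 18, i++
i=3 j=0: A[i]=22<=B[j]=25 take 22, i++
i=4 j=0: A[i]=23<=B[j]=25 take 23, i++
i=5 j=0: A[i]=27>B[j]=25 take 25, j++

j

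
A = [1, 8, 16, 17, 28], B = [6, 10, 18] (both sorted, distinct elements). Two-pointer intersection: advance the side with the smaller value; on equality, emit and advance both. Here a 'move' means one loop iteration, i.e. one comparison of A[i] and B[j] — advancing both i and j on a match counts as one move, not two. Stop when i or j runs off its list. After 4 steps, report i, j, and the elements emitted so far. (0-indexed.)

i=2, j=2, emitted=[]

i=0 j=0: 1<6, i++
i=1 j=0: 8>6, j++
i=1 j=1: 8<10, i++
i=2 j=1: 16>10, j++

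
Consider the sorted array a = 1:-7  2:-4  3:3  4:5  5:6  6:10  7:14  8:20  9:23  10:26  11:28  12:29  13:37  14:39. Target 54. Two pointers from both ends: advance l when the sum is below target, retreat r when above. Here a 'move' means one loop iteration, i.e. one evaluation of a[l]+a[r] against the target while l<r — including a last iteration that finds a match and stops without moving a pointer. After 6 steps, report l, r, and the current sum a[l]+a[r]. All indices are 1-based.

l=7, r=14, sum=53

l=1 r=14: -7+39=32 <54, l++
l=2 r=14: -4+39=35 <54, l++
l=3 r=14: 3+39=42 <54, l++
l=4 r=14: 5+39=44 <54, l++
l=5 r=14: 6+39=45 <54, l++
l=6 r=14: 10+39=49 <54, l++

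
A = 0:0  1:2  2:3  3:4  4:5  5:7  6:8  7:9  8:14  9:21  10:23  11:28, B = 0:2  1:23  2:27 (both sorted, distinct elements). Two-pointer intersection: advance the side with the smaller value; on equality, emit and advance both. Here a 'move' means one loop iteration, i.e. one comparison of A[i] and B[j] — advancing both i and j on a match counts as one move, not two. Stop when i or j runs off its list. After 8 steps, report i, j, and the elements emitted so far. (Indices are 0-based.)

i=8, j=1, emitted=[2]

[i=0,j=0] 0<2 → i++
[i=1,j=0] 2==2 emit → i++,j++
[i=2,j=1] 3<23 → i++
[i=3,j=1] 4<23 → i++
[i=4,j=1] 5<23 → i++
[i=5,j=1] 7<23 → i++
[i=6,j=1] 8<23 → i++
[i=7,j=1] 9<23 → i++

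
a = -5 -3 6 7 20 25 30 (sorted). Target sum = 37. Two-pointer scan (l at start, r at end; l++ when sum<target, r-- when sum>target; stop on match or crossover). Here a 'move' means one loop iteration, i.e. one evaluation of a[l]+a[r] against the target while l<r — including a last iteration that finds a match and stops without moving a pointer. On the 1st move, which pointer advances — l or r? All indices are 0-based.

l

[0,6] -5+30=25 <37 → l++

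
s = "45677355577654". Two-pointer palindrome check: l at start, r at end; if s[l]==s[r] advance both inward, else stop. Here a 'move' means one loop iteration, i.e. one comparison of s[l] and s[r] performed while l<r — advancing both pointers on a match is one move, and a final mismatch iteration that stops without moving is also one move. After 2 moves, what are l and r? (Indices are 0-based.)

l=2, r=11

l=0 r=13: '4'=='4', l++,r--
l=1 r=12: '5'=='5', l++,r--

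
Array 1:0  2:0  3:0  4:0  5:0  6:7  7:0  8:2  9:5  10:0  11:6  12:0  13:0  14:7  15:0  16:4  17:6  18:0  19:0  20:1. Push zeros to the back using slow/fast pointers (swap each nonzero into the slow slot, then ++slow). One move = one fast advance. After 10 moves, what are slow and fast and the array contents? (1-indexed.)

(s=1,f=1) a[fast]=0 → fast++
(s=1,f=2) a[fast]=0 → fast++
(s=1,f=3) a[fast]=0 → fast++
(s=1,f=4) a[fast]=0 → fast++
(s=1,f=5) a[fast]=0 → fast++
(s=1,f=6) a[fast]=7≠0 swap→a[1]=7 → slow++,fast++
(s=2,f=7) a[fast]=0 → fast++
(s=2,f=8) a[fast]=2≠0 swap→a[2]=2 → slow++,fast++
(s=3,f=9) a[fast]=5≠0 swap→a[3]=5 → slow++,fast++
(s=4,f=10) a[fast]=0 → fast++

slow=4, fast=11, a=[7, 2, 5, 0, 0, 0, 0, 0, 0, 0, 6, 0, 0, 7, 0, 4, 6, 0, 0, 1]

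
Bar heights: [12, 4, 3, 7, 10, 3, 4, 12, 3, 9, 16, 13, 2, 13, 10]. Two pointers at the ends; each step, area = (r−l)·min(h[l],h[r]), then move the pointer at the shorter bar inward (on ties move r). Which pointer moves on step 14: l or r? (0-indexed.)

[0,14] min(12,10)*14=140 best=140 * → r--
[0,13] min(12,13)*13=156 best=156 * → l++
[1,13] min(4,13)*12=48 best=156 → l++
[2,13] min(3,13)*11=33 best=156 → l++
[3,13] min(7,13)*10=70 best=156 → l++
[4,13] min(10,13)*9=90 best=156 → l++
[5,13] min(3,13)*8=24 best=156 → l++
[6,13] min(4,13)*7=28 best=156 → l++
[7,13] min(12,13)*6=72 best=156 → l++
[8,13] min(3,13)*5=15 best=156 → l++
[9,13] min(9,13)*4=36 best=156 → l++
[10,13] min(16,13)*3=39 best=156 → r--
[10,12] min(16,2)*2=4 best=156 → r--
[10,11] min(16,13)*1=13 best=156 → r--

r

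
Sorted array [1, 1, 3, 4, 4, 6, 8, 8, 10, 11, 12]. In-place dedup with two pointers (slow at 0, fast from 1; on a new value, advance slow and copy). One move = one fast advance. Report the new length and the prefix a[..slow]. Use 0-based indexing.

length 8; prefix = [1, 3, 4, 6, 8, 10, 11, 12]

(s=0,f=1) a[fast]=1=a[slow] dup → fast++
(s=0,f=2) a[fast]=3≠a[slow]=1 write a[1]=3 → slow++,fast++
(s=1,f=3) a[fast]=4≠a[slow]=3 write a[2]=4 → slow++,fast++
(s=2,f=4) a[fast]=4=a[slow] dup → fast++
(s=2,f=5) a[fast]=6≠a[slow]=4 write a[3]=6 → slow++,fast++
(s=3,f=6) a[fast]=8≠a[slow]=6 write a[4]=8 → slow++,fast++
(s=4,f=7) a[fast]=8=a[slow] dup → fast++
(s=4,f=8) a[fast]=10≠a[slow]=8 write a[5]=10 → slow++,fast++
(s=5,f=9) a[fast]=11≠a[slow]=10 write a[6]=11 → slow++,fast++
(s=6,f=10) a[fast]=12≠a[slow]=11 write a[7]=12 → slow++,fast++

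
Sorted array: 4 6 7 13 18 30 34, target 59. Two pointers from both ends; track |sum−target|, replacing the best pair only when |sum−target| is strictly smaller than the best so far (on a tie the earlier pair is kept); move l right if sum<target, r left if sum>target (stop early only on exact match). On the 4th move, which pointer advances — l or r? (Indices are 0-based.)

l=0 r=6: 4+34=38 d=21 *, l++
l=1 r=6: 6+34=40 d=19 *, l++
l=2 r=6: 7+34=41 d=18 *, l++
l=3 r=6: 13+34=47 d=12 *, l++

l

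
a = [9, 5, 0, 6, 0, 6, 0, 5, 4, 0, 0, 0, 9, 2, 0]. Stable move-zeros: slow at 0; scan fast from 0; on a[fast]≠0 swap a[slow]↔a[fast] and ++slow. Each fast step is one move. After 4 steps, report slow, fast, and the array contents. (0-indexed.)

slow=3, fast=4, a=[9, 5, 6, 0, 0, 6, 0, 5, 4, 0, 0, 0, 9, 2, 0]

slow=0 fast=0: a[fast]=9≠0 swap→a[0]=9, slow++,fast++
slow=1 fast=1: a[fast]=5≠0 swap→a[1]=5, slow++,fast++
slow=2 fast=2: a[fast]=0, fast++
slow=2 fast=3: a[fast]=6≠0 swap→a[2]=6, slow++,fast++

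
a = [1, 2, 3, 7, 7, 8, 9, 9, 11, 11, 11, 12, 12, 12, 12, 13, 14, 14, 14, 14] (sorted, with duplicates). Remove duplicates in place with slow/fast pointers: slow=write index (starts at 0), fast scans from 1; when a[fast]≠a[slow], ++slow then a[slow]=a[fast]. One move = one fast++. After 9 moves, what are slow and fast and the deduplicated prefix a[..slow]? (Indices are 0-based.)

slow=6, fast=10, prefix=[1, 2, 3, 7, 8, 9, 11]

(s=0,f=1) a[fast]=2≠a[slow]=1 write a[1]=2 → slow++,fast++
(s=1,f=2) a[fast]=3≠a[slow]=2 write a[2]=3 → slow++,fast++
(s=2,f=3) a[fast]=7≠a[slow]=3 write a[3]=7 → slow++,fast++
(s=3,f=4) a[fast]=7=a[slow] dup → fast++
(s=3,f=5) a[fast]=8≠a[slow]=7 write a[4]=8 → slow++,fast++
(s=4,f=6) a[fast]=9≠a[slow]=8 write a[5]=9 → slow++,fast++
(s=5,f=7) a[fast]=9=a[slow] dup → fast++
(s=5,f=8) a[fast]=11≠a[slow]=9 write a[6]=11 → slow++,fast++
(s=6,f=9) a[fast]=11=a[slow] dup → fast++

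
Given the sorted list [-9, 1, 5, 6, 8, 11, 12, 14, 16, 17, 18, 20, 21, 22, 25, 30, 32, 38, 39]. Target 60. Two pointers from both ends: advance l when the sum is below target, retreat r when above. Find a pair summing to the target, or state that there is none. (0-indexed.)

l=0 r=18: -9+39=30 <60, l++
l=1 r=18: 1+39=40 <60, l++
l=2 r=18: 5+39=44 <60, l++
l=3 r=18: 6+39=45 <60, l++
l=4 r=18: 8+39=47 <60, l++
l=5 r=18: 11+39=50 <60, l++
l=6 r=18: 12+39=51 <60, l++
l=7 r=18: 14+39=53 <60, l++
l=8 r=18: 16+39=55 <60, l++
l=9 r=18: 17+39=56 <60, l++
l=10 r=18: 18+39=57 <60, l++
l=11 r=18: 20+39=59 <60, l++
l=12 r=18: 21+39=60, found

(21, 39)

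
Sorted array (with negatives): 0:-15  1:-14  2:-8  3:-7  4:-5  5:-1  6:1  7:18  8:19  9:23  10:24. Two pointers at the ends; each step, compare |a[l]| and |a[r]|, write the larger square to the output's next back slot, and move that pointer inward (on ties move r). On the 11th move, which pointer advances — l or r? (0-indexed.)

l=0 r=10: |-15|<=|24| out[10]=576, r--
l=0 r=9: |-15|<=|23| out[9]=529, r--
l=0 r=8: |-15|<=|19| out[8]=361, r--
l=0 r=7: |-15|<=|18| out[7]=324, r--
l=0 r=6: |-15|>|1| out[6]=225, l++
l=1 r=6: |-14|>|1| out[5]=196, l++
l=2 r=6: |-8|>|1| out[4]=64, l++
l=3 r=6: |-7|>|1| out[3]=49, l++
l=4 r=6: |-5|>|1| out[2]=25, l++
l=5 r=6: |-1|<=|1| out[1]=1, r--
l=5 r=5: |-1|<=|-1| out[0]=1, r--

r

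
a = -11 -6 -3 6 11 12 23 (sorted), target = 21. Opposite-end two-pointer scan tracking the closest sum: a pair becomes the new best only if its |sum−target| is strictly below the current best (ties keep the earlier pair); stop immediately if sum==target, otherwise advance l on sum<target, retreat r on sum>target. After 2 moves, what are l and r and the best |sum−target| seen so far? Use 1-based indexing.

[1,7] -11+23=12 d=9 * → l++
[2,7] -6+23=17 d=4 * → l++

l=3, r=7, best |Δ|=4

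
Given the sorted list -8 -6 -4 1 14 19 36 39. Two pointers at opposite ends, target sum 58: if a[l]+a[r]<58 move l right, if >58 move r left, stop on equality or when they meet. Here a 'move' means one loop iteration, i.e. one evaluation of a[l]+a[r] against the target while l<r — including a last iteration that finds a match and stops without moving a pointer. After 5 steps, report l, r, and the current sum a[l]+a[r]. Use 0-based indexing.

l=5, r=7, sum=58

l=0 r=7: -8+39=31 <58, l++
l=1 r=7: -6+39=33 <58, l++
l=2 r=7: -4+39=35 <58, l++
l=3 r=7: 1+39=40 <58, l++
l=4 r=7: 14+39=53 <58, l++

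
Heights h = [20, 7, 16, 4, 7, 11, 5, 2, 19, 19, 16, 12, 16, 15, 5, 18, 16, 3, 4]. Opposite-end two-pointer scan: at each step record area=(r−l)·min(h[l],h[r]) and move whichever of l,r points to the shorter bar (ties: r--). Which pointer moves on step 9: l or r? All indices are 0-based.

r

[0,18] min(20,4)*18=72 best=72 * → r--
[0,17] min(20,3)*17=51 best=72 → r--
[0,16] min(20,16)*16=256 best=256 * → r--
[0,15] min(20,18)*15=270 best=270 * → r--
[0,14] min(20,5)*14=70 best=270 → r--
[0,13] min(20,15)*13=195 best=270 → r--
[0,12] min(20,16)*12=192 best=270 → r--
[0,11] min(20,12)*11=132 best=270 → r--
[0,10] min(20,16)*10=160 best=270 → r--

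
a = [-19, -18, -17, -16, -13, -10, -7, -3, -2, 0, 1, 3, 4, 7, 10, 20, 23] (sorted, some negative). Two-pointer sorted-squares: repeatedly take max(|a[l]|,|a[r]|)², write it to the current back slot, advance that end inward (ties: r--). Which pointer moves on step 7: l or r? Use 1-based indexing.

[1,17] |-19|<=|23| out[17]=529 → r--
[1,16] |-19|<=|20| out[16]=400 → r--
[1,15] |-19|>|10| out[15]=361 → l++
[2,15] |-18|>|10| out[14]=324 → l++
[3,15] |-17|>|10| out[13]=289 → l++
[4,15] |-16|>|10| out[12]=256 → l++
[5,15] |-13|>|10| out[11]=169 → l++

l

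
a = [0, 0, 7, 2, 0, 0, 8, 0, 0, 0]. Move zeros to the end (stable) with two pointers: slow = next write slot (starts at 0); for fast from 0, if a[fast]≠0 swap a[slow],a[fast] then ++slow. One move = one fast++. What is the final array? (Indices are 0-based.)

[7, 2, 8, 0, 0, 0, 0, 0, 0, 0]

slow=0 fast=0: a[fast]=0, fast++
slow=0 fast=1: a[fast]=0, fast++
slow=0 fast=2: a[fast]=7≠0 swap→a[0]=7, slow++,fast++
slow=1 fast=3: a[fast]=2≠0 swap→a[1]=2, slow++,fast++
slow=2 fast=4: a[fast]=0, fast++
slow=2 fast=5: a[fast]=0, fast++
slow=2 fast=6: a[fast]=8≠0 swap→a[2]=8, slow++,fast++
slow=3 fast=7: a[fast]=0, fast++
slow=3 fast=8: a[fast]=0, fast++
slow=3 fast=9: a[fast]=0, fast++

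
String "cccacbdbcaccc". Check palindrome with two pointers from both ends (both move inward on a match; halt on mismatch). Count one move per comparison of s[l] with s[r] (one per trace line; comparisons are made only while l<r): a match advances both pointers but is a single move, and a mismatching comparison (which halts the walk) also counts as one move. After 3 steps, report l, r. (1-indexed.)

l=4, r=10

l=1 r=13: 'c'=='c', l++,r--
l=2 r=12: 'c'=='c', l++,r--
l=3 r=11: 'c'=='c', l++,r--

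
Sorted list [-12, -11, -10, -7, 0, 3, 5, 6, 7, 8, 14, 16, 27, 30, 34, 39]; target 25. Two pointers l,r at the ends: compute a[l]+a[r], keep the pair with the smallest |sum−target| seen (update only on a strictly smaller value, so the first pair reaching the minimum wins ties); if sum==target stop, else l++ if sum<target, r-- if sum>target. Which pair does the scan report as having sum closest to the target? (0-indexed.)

pair (-10, 34) with sum 24 (|Δ|=1)

l=0 r=15: -12+39=27 d=2 *, r--
l=0 r=14: -12+34=22 d=3, l++
l=1 r=14: -11+34=23 d=2, l++
l=2 r=14: -10+34=24 d=1 *, l++
l=3 r=14: -7+34=27 d=2, r--
l=3 r=13: -7+30=23 d=2, l++
l=4 r=13: 0+30=30 d=5, r--
l=4 r=12: 0+27=27 d=2, r--
l=4 r=11: 0+16=16 d=9, l++
l=5 r=11: 3+16=19 d=6, l++
l=6 r=11: 5+16=21 d=4, l++
l=7 r=11: 6+16=22 d=3, l++
l=8 r=11: 7+16=23 d=2, l++
l=9 r=11: 8+16=24 d=1, l++
l=10 r=11: 14+16=30 d=5, r--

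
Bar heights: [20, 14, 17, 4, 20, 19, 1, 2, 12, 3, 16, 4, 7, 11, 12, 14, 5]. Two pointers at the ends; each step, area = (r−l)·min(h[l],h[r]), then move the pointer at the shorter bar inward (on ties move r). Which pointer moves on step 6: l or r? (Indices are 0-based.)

r

[0,16] min(20,5)*16=80 best=80 * → r--
[0,15] min(20,14)*15=210 best=210 * → r--
[0,14] min(20,12)*14=168 best=210 → r--
[0,13] min(20,11)*13=143 best=210 → r--
[0,12] min(20,7)*12=84 best=210 → r--
[0,11] min(20,4)*11=44 best=210 → r--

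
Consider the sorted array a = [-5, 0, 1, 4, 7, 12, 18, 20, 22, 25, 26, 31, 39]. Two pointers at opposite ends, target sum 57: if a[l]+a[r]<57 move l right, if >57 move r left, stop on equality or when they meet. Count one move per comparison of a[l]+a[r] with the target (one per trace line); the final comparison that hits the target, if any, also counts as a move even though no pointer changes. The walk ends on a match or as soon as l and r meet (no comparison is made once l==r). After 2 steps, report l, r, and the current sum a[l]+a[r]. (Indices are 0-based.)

l=2, r=12, sum=40

l=0 r=12: -5+39=34 <57, l++
l=1 r=12: 0+39=39 <57, l++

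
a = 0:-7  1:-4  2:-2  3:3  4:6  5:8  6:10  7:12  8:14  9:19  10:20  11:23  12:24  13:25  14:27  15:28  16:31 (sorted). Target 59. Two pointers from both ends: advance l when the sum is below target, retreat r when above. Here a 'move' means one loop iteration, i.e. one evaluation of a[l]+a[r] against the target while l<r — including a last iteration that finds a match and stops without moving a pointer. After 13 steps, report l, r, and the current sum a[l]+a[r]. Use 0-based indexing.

[0,16] -7+31=24 <59 → l++
[1,16] -4+31=27 <59 → l++
[2,16] -2+31=29 <59 → l++
[3,16] 3+31=34 <59 → l++
[4,16] 6+31=37 <59 → l++
[5,16] 8+31=39 <59 → l++
[6,16] 10+31=41 <59 → l++
[7,16] 12+31=43 <59 → l++
[8,16] 14+31=45 <59 → l++
[9,16] 19+31=50 <59 → l++
[10,16] 20+31=51 <59 → l++
[11,16] 23+31=54 <59 → l++
[12,16] 24+31=55 <59 → l++

l=13, r=16, sum=56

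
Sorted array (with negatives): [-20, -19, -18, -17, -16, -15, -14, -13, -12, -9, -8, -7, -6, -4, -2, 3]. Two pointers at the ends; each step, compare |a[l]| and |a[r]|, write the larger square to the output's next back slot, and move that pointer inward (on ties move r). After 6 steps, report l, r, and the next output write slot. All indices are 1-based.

l=1 r=16: |-20|>|3| out[16]=400, l++
l=2 r=16: |-19|>|3| out[15]=361, l++
l=3 r=16: |-18|>|3| out[14]=324, l++
l=4 r=16: |-17|>|3| out[13]=289, l++
l=5 r=16: |-16|>|3| out[12]=256, l++
l=6 r=16: |-15|>|3| out[11]=225, l++

l=7, r=16, next write slot=10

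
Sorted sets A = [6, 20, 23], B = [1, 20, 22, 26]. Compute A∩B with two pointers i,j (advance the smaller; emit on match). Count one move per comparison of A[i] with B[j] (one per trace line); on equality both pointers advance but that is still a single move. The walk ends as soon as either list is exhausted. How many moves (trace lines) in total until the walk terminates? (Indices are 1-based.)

i=1 j=1: 6>1, j++
i=1 j=2: 6<20, i++
i=2 j=2: 20==20 emit, i++,j++
i=3 j=3: 23>22, j++
i=3 j=4: 23<26, i++

5 moves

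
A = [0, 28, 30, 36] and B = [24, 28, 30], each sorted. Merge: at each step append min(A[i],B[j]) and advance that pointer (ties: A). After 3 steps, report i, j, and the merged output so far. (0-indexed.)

i=0 j=0: A[i]=0<=B[j]=24 take 0, i++
i=1 j=0: A[i]=28>B[j]=24 take 24, j++
i=1 j=1: A[i]=28<=B[j]=28 take 28, i++

i=2, j=1, merged so far=[0, 24, 28]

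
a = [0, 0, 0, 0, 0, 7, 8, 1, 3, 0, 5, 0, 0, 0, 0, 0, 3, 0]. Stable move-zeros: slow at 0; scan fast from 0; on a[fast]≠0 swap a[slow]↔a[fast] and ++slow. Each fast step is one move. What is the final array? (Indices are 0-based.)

[7, 8, 1, 3, 5, 3, 0, 0, 0, 0, 0, 0, 0, 0, 0, 0, 0, 0]

slow=0 fast=0: a[fast]=0, fast++
slow=0 fast=1: a[fast]=0, fast++
slow=0 fast=2: a[fast]=0, fast++
slow=0 fast=3: a[fast]=0, fast++
slow=0 fast=4: a[fast]=0, fast++
slow=0 fast=5: a[fast]=7≠0 swap→a[0]=7, slow++,fast++
slow=1 fast=6: a[fast]=8≠0 swap→a[1]=8, slow++,fast++
slow=2 fast=7: a[fast]=1≠0 swap→a[2]=1, slow++,fast++
slow=3 fast=8: a[fast]=3≠0 swap→a[3]=3, slow++,fast++
slow=4 fast=9: a[fast]=0, fast++
slow=4 fast=10: a[fast]=5≠0 swap→a[4]=5, slow++,fast++
slow=5 fast=11: a[fast]=0, fast++
slow=5 fast=12: a[fast]=0, fast++
slow=5 fast=13: a[fast]=0, fast++
slow=5 fast=14: a[fast]=0, fast++
slow=5 fast=15: a[fast]=0, fast++
slow=5 fast=16: a[fast]=3≠0 swap→a[5]=3, slow++,fast++
slow=6 fast=17: a[fast]=0, fast++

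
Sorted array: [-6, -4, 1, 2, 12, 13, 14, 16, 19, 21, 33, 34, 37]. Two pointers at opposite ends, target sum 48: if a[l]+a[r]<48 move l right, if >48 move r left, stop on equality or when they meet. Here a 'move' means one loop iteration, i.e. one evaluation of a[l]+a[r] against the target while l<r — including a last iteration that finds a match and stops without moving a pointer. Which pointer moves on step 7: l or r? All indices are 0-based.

l

[0,12] -6+37=31 <48 → l++
[1,12] -4+37=33 <48 → l++
[2,12] 1+37=38 <48 → l++
[3,12] 2+37=39 <48 → l++
[4,12] 12+37=49 >48 → r--
[4,11] 12+34=46 <48 → l++
[5,11] 13+34=47 <48 → l++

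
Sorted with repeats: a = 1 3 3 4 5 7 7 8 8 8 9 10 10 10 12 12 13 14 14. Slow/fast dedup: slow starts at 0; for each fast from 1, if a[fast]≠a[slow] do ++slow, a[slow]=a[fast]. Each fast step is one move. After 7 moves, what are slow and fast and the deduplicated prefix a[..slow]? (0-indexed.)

slow=0 fast=1: a[fast]=3≠a[slow]=1 write a[1]=3, slow++,fast++
slow=1 fast=2: a[fast]=3=a[slow] dup, fast++
slow=1 fast=3: a[fast]=4≠a[slow]=3 write a[2]=4, slow++,fast++
slow=2 fast=4: a[fast]=5≠a[slow]=4 write a[3]=5, slow++,fast++
slow=3 fast=5: a[fast]=7≠a[slow]=5 write a[4]=7, slow++,fast++
slow=4 fast=6: a[fast]=7=a[slow] dup, fast++
slow=4 fast=7: a[fast]=8≠a[slow]=7 write a[5]=8, slow++,fast++

slow=5, fast=8, prefix=[1, 3, 4, 5, 7, 8]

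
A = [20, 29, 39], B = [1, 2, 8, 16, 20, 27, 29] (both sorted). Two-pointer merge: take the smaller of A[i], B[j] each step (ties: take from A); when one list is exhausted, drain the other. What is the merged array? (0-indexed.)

i=0 j=0: A[i]=20>B[j]=1 take 1, j++
i=0 j=1: A[i]=20>B[j]=2 take 2, j++
i=0 j=2: A[i]=20>B[j]=8 take 8, j++
i=0 j=3: A[i]=20>B[j]=16 take 16, j++
i=0 j=4: A[i]=20<=B[j]=20 take 20, i++
i=1 j=4: A[i]=29>B[j]=20 take 20, j++
i=1 j=5: A[i]=29>B[j]=27 take 27, j++
i=1 j=6: A[i]=29<=B[j]=29 take 29, i++
i=2 j=6: A[i]=39>B[j]=29 take 29, j++
i=2 j=7: B done, take A[i]=39, i++

[1, 2, 8, 16, 20, 20, 27, 29, 29, 39]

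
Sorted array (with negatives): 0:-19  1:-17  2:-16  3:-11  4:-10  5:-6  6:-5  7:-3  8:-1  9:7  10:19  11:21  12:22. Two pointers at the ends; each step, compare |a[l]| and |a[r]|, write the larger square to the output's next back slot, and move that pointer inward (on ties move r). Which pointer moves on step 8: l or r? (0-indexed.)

l

[0,12] |-19|<=|22| out[12]=484 → r--
[0,11] |-19|<=|21| out[11]=441 → r--
[0,10] |-19|<=|19| out[10]=361 → r--
[0,9] |-19|>|7| out[9]=361 → l++
[1,9] |-17|>|7| out[8]=289 → l++
[2,9] |-16|>|7| out[7]=256 → l++
[3,9] |-11|>|7| out[6]=121 → l++
[4,9] |-10|>|7| out[5]=100 → l++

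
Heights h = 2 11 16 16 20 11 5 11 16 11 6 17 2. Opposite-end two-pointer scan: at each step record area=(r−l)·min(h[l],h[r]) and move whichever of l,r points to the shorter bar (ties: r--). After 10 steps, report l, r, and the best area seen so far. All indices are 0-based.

l=0 r=12: min(2,2)*12=24 best=24 *, r--
l=0 r=11: min(2,17)*11=22 best=24, l++
l=1 r=11: min(11,17)*10=110 best=110 *, l++
l=2 r=11: min(16,17)*9=144 best=144 *, l++
l=3 r=11: min(16,17)*8=128 best=144, l++
l=4 r=11: min(20,17)*7=119 best=144, r--
l=4 r=10: min(20,6)*6=36 best=144, r--
l=4 r=9: min(20,11)*5=55 best=144, r--
l=4 r=8: min(20,16)*4=64 best=144, r--
l=4 r=7: min(20,11)*3=33 best=144, r--

l=4, r=6, best area=144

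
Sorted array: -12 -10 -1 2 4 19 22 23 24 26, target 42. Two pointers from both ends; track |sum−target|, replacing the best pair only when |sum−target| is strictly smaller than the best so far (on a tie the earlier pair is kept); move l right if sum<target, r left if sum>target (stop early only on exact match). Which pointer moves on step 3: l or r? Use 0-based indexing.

l

[0,9] -12+26=14 d=28 * → l++
[1,9] -10+26=16 d=26 * → l++
[2,9] -1+26=25 d=17 * → l++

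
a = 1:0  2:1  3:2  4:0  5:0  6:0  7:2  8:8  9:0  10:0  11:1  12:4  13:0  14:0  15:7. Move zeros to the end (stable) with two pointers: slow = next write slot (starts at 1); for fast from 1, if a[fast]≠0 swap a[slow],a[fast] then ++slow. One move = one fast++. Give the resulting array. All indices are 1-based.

[1, 2, 2, 8, 1, 4, 7, 0, 0, 0, 0, 0, 0, 0, 0]

(s=1,f=1) a[fast]=0 → fast++
(s=1,f=2) a[fast]=1≠0 swap→a[1]=1 → slow++,fast++
(s=2,f=3) a[fast]=2≠0 swap→a[2]=2 → slow++,fast++
(s=3,f=4) a[fast]=0 → fast++
(s=3,f=5) a[fast]=0 → fast++
(s=3,f=6) a[fast]=0 → fast++
(s=3,f=7) a[fast]=2≠0 swap→a[3]=2 → slow++,fast++
(s=4,f=8) a[fast]=8≠0 swap→a[4]=8 → slow++,fast++
(s=5,f=9) a[fast]=0 → fast++
(s=5,f=10) a[fast]=0 → fast++
(s=5,f=11) a[fast]=1≠0 swap→a[5]=1 → slow++,fast++
(s=6,f=12) a[fast]=4≠0 swap→a[6]=4 → slow++,fast++
(s=7,f=13) a[fast]=0 → fast++
(s=7,f=14) a[fast]=0 → fast++
(s=7,f=15) a[fast]=7≠0 swap→a[7]=7 → slow++,fast++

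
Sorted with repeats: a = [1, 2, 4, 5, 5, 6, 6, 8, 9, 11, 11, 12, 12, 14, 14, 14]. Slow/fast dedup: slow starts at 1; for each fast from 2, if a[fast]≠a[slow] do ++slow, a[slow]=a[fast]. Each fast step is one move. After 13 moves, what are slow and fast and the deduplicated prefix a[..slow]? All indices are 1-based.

slow=10, fast=15, prefix=[1, 2, 4, 5, 6, 8, 9, 11, 12, 14]

slow=1 fast=2: a[fast]=2≠a[slow]=1 write a[2]=2, slow++,fast++
slow=2 fast=3: a[fast]=4≠a[slow]=2 write a[3]=4, slow++,fast++
slow=3 fast=4: a[fast]=5≠a[slow]=4 write a[4]=5, slow++,fast++
slow=4 fast=5: a[fast]=5=a[slow] dup, fast++
slow=4 fast=6: a[fast]=6≠a[slow]=5 write a[5]=6, slow++,fast++
slow=5 fast=7: a[fast]=6=a[slow] dup, fast++
slow=5 fast=8: a[fast]=8≠a[slow]=6 write a[6]=8, slow++,fast++
slow=6 fast=9: a[fast]=9≠a[slow]=8 write a[7]=9, slow++,fast++
slow=7 fast=10: a[fast]=11≠a[slow]=9 write a[8]=11, slow++,fast++
slow=8 fast=11: a[fast]=11=a[slow] dup, fast++
slow=8 fast=12: a[fast]=12≠a[slow]=11 write a[9]=12, slow++,fast++
slow=9 fast=13: a[fast]=12=a[slow] dup, fast++
slow=9 fast=14: a[fast]=14≠a[slow]=12 write a[10]=14, slow++,fast++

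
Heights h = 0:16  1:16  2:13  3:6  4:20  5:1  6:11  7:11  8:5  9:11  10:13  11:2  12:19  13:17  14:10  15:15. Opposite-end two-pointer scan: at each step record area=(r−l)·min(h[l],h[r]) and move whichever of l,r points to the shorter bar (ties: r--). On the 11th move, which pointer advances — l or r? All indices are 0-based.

r

[0,15] min(16,15)*15=225 best=225 * → r--
[0,14] min(16,10)*14=140 best=225 → r--
[0,13] min(16,17)*13=208 best=225 → l++
[1,13] min(16,17)*12=192 best=225 → l++
[2,13] min(13,17)*11=143 best=225 → l++
[3,13] min(6,17)*10=60 best=225 → l++
[4,13] min(20,17)*9=153 best=225 → r--
[4,12] min(20,19)*8=152 best=225 → r--
[4,11] min(20,2)*7=14 best=225 → r--
[4,10] min(20,13)*6=78 best=225 → r--
[4,9] min(20,11)*5=55 best=225 → r--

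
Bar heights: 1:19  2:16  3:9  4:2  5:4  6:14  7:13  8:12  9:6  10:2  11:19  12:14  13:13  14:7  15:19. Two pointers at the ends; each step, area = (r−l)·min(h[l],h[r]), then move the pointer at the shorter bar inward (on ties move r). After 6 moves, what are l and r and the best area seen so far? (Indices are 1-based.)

l=1 r=15: min(19,19)*14=266 best=266 *, r--
l=1 r=14: min(19,7)*13=91 best=266, r--
l=1 r=13: min(19,13)*12=156 best=266, r--
l=1 r=12: min(19,14)*11=154 best=266, r--
l=1 r=11: min(19,19)*10=190 best=266, r--
l=1 r=10: min(19,2)*9=18 best=266, r--

l=1, r=9, best area=266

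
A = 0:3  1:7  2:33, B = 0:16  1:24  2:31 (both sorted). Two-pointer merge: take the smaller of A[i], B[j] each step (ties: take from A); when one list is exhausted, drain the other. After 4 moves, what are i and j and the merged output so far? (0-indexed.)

i=0 j=0: A[i]=3<=B[j]=16 take 3, i++
i=1 j=0: A[i]=7<=B[j]=16 take 7, i++
i=2 j=0: A[i]=33>B[j]=16 take 16, j++
i=2 j=1: A[i]=33>B[j]=24 take 24, j++

i=2, j=2, merged so far=[3, 7, 16, 24]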